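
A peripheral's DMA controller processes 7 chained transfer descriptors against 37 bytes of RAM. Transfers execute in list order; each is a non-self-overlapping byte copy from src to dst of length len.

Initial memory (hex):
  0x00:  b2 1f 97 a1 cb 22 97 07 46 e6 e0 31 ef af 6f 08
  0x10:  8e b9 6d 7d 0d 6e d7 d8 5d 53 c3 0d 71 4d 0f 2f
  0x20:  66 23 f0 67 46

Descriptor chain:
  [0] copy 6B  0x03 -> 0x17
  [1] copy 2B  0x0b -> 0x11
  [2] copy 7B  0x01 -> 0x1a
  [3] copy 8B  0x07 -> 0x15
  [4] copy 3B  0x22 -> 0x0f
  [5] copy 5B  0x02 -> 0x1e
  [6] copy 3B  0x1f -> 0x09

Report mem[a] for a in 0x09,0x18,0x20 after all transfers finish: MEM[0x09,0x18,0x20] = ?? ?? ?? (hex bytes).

MEM[0x09,0x18,0x20] = a1 e0 cb

D0: mem[0x17..0x1c] <- [a1 cb 22 97 07 46]
D1: mem[0x11..0x12] <- [31 ef]
D2: mem[0x1a..0x20] <- [1f 97 a1 cb 22 97 07]
D3: mem[0x15..0x1c] <- [07 46 e6 e0 31 ef af 6f]
D4: mem[0x0f..0x11] <- [f0 67 46]
D5: mem[0x1e..0x22] <- [97 a1 cb 22 97]
D6: mem[0x09..0x0b] <- [a1 cb 22]
query mem[0x09]=0xa1, mem[0x18]=0xe0, mem[0x20]=0xcb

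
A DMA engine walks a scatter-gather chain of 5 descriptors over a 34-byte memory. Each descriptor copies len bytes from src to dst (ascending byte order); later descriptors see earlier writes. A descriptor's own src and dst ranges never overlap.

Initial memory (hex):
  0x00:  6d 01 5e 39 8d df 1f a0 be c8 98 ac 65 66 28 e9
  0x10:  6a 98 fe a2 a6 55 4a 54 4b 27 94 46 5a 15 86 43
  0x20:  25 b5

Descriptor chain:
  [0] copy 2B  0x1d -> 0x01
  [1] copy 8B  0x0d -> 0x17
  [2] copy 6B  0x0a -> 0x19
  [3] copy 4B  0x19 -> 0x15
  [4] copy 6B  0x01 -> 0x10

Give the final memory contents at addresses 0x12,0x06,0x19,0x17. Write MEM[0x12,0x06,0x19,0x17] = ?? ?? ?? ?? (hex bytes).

MEM[0x12,0x06,0x19,0x17] = 39 1f 98 65

  after D0: wrote 2B at 0x01 = 1586
  after D1: wrote 8B at 0x17 = 6628e96a98fea2a6
  after D2: wrote 6B at 0x19 = 98ac656628e9
  after D3: wrote 4B at 0x15 = 98ac6566
  after D4: wrote 6B at 0x10 = 1586398ddf1f
query mem[0x12]=0x39, mem[0x06]=0x1f, mem[0x19]=0x98, mem[0x17]=0x65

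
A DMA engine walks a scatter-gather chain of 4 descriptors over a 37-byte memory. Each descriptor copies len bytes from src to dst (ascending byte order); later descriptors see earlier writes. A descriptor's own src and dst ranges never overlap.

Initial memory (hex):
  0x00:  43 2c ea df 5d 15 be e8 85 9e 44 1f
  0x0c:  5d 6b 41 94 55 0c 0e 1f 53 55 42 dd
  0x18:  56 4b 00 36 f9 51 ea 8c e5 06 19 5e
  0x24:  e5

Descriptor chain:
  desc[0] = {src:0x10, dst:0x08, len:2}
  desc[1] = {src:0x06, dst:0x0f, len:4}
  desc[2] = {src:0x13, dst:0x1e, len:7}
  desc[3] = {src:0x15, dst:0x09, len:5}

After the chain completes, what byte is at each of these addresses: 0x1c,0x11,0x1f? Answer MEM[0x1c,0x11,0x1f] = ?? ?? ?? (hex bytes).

MEM[0x1c,0x11,0x1f] = f9 55 53

  after D0: wrote 2B at 0x08 = 550c
  after D1: wrote 4B at 0x0f = bee8550c
  after D2: wrote 7B at 0x1e = 1f535542dd564b
  after D3: wrote 5B at 0x09 = 5542dd564b
query mem[0x1c]=0xf9, mem[0x11]=0x55, mem[0x1f]=0x53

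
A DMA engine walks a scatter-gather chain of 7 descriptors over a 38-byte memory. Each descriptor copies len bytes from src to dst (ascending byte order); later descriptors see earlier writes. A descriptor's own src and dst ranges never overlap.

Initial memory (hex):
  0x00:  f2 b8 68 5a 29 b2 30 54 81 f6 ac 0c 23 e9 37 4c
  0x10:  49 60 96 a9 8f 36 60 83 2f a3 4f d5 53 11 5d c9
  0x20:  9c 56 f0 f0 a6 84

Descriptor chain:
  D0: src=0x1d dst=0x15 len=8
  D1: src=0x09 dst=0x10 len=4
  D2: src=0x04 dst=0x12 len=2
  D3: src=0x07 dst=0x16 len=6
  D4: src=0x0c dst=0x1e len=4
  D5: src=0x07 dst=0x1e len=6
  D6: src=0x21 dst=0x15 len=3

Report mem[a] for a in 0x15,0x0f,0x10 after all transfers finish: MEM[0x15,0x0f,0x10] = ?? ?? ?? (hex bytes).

  after D0: wrote 8B at 0x15 = 115dc99c56f0f0a6
  after D1: wrote 4B at 0x10 = f6ac0c23
  after D2: wrote 2B at 0x12 = 29b2
  after D3: wrote 6B at 0x16 = 5481f6ac0c23
  after D4: wrote 4B at 0x1e = 23e9374c
  after D5: wrote 6B at 0x1e = 5481f6ac0c23
  after D6: wrote 3B at 0x15 = ac0c23
query mem[0x15]=0xac, mem[0x0f]=0x4c, mem[0x10]=0xf6

MEM[0x15,0x0f,0x10] = ac 4c f6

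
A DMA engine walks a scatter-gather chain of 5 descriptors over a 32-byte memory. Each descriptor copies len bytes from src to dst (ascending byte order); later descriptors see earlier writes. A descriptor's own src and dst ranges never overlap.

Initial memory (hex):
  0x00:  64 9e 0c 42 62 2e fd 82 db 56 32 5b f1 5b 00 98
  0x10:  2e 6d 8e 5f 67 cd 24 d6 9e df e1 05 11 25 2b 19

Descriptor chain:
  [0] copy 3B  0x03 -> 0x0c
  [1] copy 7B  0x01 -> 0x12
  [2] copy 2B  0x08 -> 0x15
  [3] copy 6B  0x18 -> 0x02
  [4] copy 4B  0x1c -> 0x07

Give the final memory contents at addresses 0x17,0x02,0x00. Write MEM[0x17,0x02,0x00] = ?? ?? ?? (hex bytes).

MEM[0x17,0x02,0x00] = fd 82 64

#0 dst[0x0c+3] := {0x42,0x62,0x2e}
#1 dst[0x12+7] := {0x9e,0x0c,0x42,0x62,0x2e,0xfd,0x82}
#2 dst[0x15+2] := {0xdb,0x56}
#3 dst[0x02+6] := {0x82,0xdf,0xe1,0x05,0x11,0x25}
#4 dst[0x07+4] := {0x11,0x25,0x2b,0x19}
query mem[0x17]=0xfd, mem[0x02]=0x82, mem[0x00]=0x64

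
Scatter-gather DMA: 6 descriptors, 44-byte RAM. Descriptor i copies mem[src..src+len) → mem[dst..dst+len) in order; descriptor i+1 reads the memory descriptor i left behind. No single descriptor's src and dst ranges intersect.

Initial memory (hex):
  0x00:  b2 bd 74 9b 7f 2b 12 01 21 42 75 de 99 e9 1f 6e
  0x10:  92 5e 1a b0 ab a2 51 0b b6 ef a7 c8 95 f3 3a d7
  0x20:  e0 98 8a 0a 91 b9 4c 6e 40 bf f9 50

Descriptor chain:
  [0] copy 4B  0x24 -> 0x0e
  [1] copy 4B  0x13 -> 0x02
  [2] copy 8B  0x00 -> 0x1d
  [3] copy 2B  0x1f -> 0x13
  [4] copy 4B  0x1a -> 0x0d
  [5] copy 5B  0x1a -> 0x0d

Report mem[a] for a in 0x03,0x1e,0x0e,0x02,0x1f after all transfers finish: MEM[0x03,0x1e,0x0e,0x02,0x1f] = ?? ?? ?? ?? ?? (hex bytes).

  after D0: wrote 4B at 0x0e = 91b94c6e
  after D1: wrote 4B at 0x02 = b0aba251
  after D2: wrote 8B at 0x1d = b2bdb0aba2511201
  after D3: wrote 2B at 0x13 = b0ab
  after D4: wrote 4B at 0x0d = a7c895b2
  after D5: wrote 5B at 0x0d = a7c895b2bd
query mem[0x03]=0xab, mem[0x1e]=0xbd, mem[0x0e]=0xc8, mem[0x02]=0xb0, mem[0x1f]=0xb0

MEM[0x03,0x1e,0x0e,0x02,0x1f] = ab bd c8 b0 b0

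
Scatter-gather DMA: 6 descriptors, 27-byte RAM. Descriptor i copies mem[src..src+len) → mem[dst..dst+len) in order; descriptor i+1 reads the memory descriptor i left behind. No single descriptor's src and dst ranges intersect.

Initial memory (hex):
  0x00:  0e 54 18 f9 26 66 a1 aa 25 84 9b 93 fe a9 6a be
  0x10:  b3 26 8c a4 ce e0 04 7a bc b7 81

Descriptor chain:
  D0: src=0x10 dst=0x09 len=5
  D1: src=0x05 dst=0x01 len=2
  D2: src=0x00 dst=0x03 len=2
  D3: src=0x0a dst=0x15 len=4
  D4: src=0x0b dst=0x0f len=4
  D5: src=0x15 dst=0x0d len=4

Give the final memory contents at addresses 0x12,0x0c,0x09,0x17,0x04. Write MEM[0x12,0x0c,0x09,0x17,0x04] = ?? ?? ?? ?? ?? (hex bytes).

MEM[0x12,0x0c,0x09,0x17,0x04] = 6a a4 b3 a4 66

#0 dst[0x09+5] := {0xb3,0x26,0x8c,0xa4,0xce}
#1 dst[0x01+2] := {0x66,0xa1}
#2 dst[0x03+2] := {0x0e,0x66}
#3 dst[0x15+4] := {0x26,0x8c,0xa4,0xce}
#4 dst[0x0f+4] := {0x8c,0xa4,0xce,0x6a}
#5 dst[0x0d+4] := {0x26,0x8c,0xa4,0xce}
query mem[0x12]=0x6a, mem[0x0c]=0xa4, mem[0x09]=0xb3, mem[0x17]=0xa4, mem[0x04]=0x66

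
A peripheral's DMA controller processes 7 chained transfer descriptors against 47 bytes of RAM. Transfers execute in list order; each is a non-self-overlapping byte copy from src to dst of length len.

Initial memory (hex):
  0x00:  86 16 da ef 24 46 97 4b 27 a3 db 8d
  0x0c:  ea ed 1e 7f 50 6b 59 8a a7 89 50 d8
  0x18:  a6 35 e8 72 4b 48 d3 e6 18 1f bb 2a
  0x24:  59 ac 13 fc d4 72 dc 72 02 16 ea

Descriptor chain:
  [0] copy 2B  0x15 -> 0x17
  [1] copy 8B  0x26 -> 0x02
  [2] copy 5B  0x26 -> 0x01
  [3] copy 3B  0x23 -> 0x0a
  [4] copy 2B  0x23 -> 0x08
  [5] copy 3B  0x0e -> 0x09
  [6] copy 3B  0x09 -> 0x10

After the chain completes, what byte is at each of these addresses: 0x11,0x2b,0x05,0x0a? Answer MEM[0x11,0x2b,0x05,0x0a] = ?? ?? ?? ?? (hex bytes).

MEM[0x11,0x2b,0x05,0x0a] = 7f 72 dc 7f

  after D0: wrote 2B at 0x17 = 8950
  after D1: wrote 8B at 0x02 = 13fcd472dc720216
  after D2: wrote 5B at 0x01 = 13fcd472dc
  after D3: wrote 3B at 0x0a = 2a59ac
  after D4: wrote 2B at 0x08 = 2a59
  after D5: wrote 3B at 0x09 = 1e7f50
  after D6: wrote 3B at 0x10 = 1e7f50
query mem[0x11]=0x7f, mem[0x2b]=0x72, mem[0x05]=0xdc, mem[0x0a]=0x7f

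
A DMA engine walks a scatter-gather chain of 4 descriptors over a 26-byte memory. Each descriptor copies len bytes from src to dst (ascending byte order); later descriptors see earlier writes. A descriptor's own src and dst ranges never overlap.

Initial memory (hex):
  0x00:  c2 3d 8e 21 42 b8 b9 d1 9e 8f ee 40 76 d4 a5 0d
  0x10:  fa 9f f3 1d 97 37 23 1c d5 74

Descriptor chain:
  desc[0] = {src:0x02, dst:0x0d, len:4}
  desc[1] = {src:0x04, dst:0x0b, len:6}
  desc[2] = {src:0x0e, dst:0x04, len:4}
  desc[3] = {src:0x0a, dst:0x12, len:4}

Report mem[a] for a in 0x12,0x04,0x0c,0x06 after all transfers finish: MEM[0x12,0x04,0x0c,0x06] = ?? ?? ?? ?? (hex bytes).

MEM[0x12,0x04,0x0c,0x06] = ee d1 b8 8f

D0: mem[0x0d..0x10] <- [8e 21 42 b8]
D1: mem[0x0b..0x10] <- [42 b8 b9 d1 9e 8f]
D2: mem[0x04..0x07] <- [d1 9e 8f 9f]
D3: mem[0x12..0x15] <- [ee 42 b8 b9]
query mem[0x12]=0xee, mem[0x04]=0xd1, mem[0x0c]=0xb8, mem[0x06]=0x8f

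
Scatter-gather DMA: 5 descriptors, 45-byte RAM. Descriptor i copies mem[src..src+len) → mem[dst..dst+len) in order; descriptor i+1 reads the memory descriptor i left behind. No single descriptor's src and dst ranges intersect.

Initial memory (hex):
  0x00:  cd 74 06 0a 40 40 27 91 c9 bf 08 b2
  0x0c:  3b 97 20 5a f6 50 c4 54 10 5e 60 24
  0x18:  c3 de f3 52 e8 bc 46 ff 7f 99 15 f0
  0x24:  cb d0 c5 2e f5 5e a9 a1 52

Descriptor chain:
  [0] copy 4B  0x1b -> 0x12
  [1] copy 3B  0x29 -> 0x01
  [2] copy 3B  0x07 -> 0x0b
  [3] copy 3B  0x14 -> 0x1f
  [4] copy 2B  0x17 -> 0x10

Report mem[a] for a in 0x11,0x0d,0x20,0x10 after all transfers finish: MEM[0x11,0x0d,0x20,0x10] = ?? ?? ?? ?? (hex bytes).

[0] 0x1b->0x12 len=4 : 52 e8 bc 46
[1] 0x29->0x01 len=3 : 5e a9 a1
[2] 0x07->0x0b len=3 : 91 c9 bf
[3] 0x14->0x1f len=3 : bc 46 60
[4] 0x17->0x10 len=2 : 24 c3
query mem[0x11]=0xc3, mem[0x0d]=0xbf, mem[0x20]=0x46, mem[0x10]=0x24

MEM[0x11,0x0d,0x20,0x10] = c3 bf 46 24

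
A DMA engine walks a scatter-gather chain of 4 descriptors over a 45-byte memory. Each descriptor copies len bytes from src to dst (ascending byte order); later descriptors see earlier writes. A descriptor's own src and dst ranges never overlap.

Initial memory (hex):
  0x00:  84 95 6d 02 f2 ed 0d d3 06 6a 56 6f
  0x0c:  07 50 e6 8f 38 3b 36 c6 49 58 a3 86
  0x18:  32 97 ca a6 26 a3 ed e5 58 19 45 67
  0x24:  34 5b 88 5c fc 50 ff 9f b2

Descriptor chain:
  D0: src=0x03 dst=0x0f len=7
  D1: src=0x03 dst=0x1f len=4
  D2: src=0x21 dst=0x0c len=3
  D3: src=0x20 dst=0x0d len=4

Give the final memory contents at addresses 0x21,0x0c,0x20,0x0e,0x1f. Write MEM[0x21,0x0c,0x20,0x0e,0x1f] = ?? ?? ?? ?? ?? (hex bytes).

  after D0: wrote 7B at 0x0f = 02f2ed0dd3066a
  after D1: wrote 4B at 0x1f = 02f2ed0d
  after D2: wrote 3B at 0x0c = ed0d67
  after D3: wrote 4B at 0x0d = f2ed0d67
query mem[0x21]=0xed, mem[0x0c]=0xed, mem[0x20]=0xf2, mem[0x0e]=0xed, mem[0x1f]=0x02

MEM[0x21,0x0c,0x20,0x0e,0x1f] = ed ed f2 ed 02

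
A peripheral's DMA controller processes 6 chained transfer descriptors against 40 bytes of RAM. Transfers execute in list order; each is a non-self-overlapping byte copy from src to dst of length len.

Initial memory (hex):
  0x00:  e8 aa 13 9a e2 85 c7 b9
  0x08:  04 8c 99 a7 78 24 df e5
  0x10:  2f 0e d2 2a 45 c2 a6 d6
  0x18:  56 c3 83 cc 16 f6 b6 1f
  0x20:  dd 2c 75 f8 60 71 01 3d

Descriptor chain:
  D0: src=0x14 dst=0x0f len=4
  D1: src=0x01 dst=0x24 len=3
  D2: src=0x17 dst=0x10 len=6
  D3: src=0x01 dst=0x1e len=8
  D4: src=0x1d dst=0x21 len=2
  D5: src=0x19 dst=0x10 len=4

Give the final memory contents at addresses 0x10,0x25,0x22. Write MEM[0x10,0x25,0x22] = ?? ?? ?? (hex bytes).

[0] 0x14->0x0f len=4 : 45 c2 a6 d6
[1] 0x01->0x24 len=3 : aa 13 9a
[2] 0x17->0x10 len=6 : d6 56 c3 83 cc 16
[3] 0x01->0x1e len=8 : aa 13 9a e2 85 c7 b9 04
[4] 0x1d->0x21 len=2 : f6 aa
[5] 0x19->0x10 len=4 : c3 83 cc 16
query mem[0x10]=0xc3, mem[0x25]=0x04, mem[0x22]=0xaa

MEM[0x10,0x25,0x22] = c3 04 aa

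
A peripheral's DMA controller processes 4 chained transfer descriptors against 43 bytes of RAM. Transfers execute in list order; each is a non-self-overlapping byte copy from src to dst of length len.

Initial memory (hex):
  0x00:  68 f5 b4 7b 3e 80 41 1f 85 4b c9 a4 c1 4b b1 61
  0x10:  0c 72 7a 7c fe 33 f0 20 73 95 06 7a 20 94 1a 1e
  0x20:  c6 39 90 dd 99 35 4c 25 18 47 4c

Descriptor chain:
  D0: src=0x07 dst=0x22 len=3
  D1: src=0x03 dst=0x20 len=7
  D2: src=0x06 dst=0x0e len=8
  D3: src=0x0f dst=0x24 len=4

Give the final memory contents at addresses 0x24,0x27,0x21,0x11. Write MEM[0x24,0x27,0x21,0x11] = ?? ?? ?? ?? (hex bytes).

#0 dst[0x22+3] := {0x1f,0x85,0x4b}
#1 dst[0x20+7] := {0x7b,0x3e,0x80,0x41,0x1f,0x85,0x4b}
#2 dst[0x0e+8] := {0x41,0x1f,0x85,0x4b,0xc9,0xa4,0xc1,0x4b}
#3 dst[0x24+4] := {0x1f,0x85,0x4b,0xc9}
query mem[0x24]=0x1f, mem[0x27]=0xc9, mem[0x21]=0x3e, mem[0x11]=0x4b

MEM[0x24,0x27,0x21,0x11] = 1f c9 3e 4b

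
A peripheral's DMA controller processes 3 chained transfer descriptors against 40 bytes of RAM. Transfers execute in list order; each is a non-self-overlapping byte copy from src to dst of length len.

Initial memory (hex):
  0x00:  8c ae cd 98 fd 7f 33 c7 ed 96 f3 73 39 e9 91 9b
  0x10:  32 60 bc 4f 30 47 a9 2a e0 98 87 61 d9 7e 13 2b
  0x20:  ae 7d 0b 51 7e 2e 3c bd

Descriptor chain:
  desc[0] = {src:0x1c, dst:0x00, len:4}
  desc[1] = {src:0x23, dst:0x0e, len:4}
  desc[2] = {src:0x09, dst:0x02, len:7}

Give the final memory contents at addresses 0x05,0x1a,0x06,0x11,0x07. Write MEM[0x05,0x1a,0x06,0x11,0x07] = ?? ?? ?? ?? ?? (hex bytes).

MEM[0x05,0x1a,0x06,0x11,0x07] = 39 87 e9 3c 51

#0 dst[0x00+4] := {0xd9,0x7e,0x13,0x2b}
#1 dst[0x0e+4] := {0x51,0x7e,0x2e,0x3c}
#2 dst[0x02+7] := {0x96,0xf3,0x73,0x39,0xe9,0x51,0x7e}
query mem[0x05]=0x39, mem[0x1a]=0x87, mem[0x06]=0xe9, mem[0x11]=0x3c, mem[0x07]=0x51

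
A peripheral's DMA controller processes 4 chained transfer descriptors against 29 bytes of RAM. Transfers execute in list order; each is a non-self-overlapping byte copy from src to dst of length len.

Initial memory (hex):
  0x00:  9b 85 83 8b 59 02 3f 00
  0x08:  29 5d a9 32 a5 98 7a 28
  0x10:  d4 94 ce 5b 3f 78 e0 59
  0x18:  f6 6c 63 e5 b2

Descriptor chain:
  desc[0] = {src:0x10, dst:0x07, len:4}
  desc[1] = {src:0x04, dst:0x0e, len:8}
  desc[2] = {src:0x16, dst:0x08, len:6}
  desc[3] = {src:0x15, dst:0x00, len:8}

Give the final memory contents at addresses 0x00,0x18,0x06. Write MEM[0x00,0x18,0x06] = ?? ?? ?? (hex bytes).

MEM[0x00,0x18,0x06] = 32 f6 e5

[0] 0x10->0x07 len=4 : d4 94 ce 5b
[1] 0x04->0x0e len=8 : 59 02 3f d4 94 ce 5b 32
[2] 0x16->0x08 len=6 : e0 59 f6 6c 63 e5
[3] 0x15->0x00 len=8 : 32 e0 59 f6 6c 63 e5 b2
query mem[0x00]=0x32, mem[0x18]=0xf6, mem[0x06]=0xe5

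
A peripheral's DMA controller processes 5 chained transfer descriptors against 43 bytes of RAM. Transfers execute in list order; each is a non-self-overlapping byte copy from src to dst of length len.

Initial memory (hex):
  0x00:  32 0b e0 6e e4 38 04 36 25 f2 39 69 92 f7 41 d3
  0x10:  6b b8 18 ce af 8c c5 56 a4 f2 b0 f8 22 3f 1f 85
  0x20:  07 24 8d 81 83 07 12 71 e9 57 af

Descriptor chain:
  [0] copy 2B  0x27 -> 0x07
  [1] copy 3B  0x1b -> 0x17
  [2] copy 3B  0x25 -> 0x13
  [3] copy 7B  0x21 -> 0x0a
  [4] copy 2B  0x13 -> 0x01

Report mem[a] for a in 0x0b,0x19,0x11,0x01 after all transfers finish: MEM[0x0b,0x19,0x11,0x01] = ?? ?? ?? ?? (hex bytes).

MEM[0x0b,0x19,0x11,0x01] = 8d 3f b8 07

  after D0: wrote 2B at 0x07 = 71e9
  after D1: wrote 3B at 0x17 = f8223f
  after D2: wrote 3B at 0x13 = 071271
  after D3: wrote 7B at 0x0a = 248d8183071271
  after D4: wrote 2B at 0x01 = 0712
query mem[0x0b]=0x8d, mem[0x19]=0x3f, mem[0x11]=0xb8, mem[0x01]=0x07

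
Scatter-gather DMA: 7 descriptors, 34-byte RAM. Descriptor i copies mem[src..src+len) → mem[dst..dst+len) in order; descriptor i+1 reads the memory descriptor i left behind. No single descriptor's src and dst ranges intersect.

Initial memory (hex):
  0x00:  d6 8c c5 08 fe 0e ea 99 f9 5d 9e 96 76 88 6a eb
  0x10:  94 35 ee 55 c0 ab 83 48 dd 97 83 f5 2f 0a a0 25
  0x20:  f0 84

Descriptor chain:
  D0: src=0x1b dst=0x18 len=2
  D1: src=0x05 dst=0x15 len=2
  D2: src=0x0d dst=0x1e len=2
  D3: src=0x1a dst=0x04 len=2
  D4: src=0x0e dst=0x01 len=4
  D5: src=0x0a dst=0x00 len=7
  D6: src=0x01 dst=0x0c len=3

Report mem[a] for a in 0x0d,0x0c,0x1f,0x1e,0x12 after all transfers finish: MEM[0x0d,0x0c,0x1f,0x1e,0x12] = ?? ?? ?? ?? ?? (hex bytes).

[0] 0x1b->0x18 len=2 : f5 2f
[1] 0x05->0x15 len=2 : 0e ea
[2] 0x0d->0x1e len=2 : 88 6a
[3] 0x1a->0x04 len=2 : 83 f5
[4] 0x0e->0x01 len=4 : 6a eb 94 35
[5] 0x0a->0x00 len=7 : 9e 96 76 88 6a eb 94
[6] 0x01->0x0c len=3 : 96 76 88
query mem[0x0d]=0x76, mem[0x0c]=0x96, mem[0x1f]=0x6a, mem[0x1e]=0x88, mem[0x12]=0xee

MEM[0x0d,0x0c,0x1f,0x1e,0x12] = 76 96 6a 88 ee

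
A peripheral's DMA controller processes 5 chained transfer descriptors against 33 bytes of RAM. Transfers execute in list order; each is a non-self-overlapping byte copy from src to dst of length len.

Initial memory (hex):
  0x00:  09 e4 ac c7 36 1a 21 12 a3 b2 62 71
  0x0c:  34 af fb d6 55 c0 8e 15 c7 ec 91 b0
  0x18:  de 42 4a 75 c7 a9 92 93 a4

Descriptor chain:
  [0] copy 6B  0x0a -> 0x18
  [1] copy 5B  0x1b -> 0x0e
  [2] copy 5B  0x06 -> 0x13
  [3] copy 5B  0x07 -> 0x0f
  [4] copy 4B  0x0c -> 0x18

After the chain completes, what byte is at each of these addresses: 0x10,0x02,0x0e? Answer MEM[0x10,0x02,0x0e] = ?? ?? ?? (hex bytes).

MEM[0x10,0x02,0x0e] = a3 ac af

#0 dst[0x18+6] := {0x62,0x71,0x34,0xaf,0xfb,0xd6}
#1 dst[0x0e+5] := {0xaf,0xfb,0xd6,0x92,0x93}
#2 dst[0x13+5] := {0x21,0x12,0xa3,0xb2,0x62}
#3 dst[0x0f+5] := {0x12,0xa3,0xb2,0x62,0x71}
#4 dst[0x18+4] := {0x34,0xaf,0xaf,0x12}
query mem[0x10]=0xa3, mem[0x02]=0xac, mem[0x0e]=0xaf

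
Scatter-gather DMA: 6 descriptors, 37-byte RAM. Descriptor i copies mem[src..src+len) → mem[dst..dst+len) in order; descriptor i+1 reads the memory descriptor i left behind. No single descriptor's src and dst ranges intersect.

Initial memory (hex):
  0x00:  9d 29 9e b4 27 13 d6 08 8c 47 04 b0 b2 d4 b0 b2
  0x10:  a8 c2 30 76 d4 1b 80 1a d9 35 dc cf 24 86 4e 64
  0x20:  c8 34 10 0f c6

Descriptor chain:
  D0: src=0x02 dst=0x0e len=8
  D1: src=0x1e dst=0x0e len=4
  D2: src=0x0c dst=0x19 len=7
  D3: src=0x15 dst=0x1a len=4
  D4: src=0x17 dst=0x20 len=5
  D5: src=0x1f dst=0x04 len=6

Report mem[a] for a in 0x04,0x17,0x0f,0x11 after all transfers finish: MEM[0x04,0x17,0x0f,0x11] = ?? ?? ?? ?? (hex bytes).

MEM[0x04,0x17,0x0f,0x11] = d6 1a 64 34

D0: mem[0x0e..0x15] <- [9e b4 27 13 d6 08 8c 47]
D1: mem[0x0e..0x11] <- [4e 64 c8 34]
D2: mem[0x19..0x1f] <- [b2 d4 4e 64 c8 34 d6]
D3: mem[0x1a..0x1d] <- [47 80 1a d9]
D4: mem[0x20..0x24] <- [1a d9 b2 47 80]
D5: mem[0x04..0x09] <- [d6 1a d9 b2 47 80]
query mem[0x04]=0xd6, mem[0x17]=0x1a, mem[0x0f]=0x64, mem[0x11]=0x34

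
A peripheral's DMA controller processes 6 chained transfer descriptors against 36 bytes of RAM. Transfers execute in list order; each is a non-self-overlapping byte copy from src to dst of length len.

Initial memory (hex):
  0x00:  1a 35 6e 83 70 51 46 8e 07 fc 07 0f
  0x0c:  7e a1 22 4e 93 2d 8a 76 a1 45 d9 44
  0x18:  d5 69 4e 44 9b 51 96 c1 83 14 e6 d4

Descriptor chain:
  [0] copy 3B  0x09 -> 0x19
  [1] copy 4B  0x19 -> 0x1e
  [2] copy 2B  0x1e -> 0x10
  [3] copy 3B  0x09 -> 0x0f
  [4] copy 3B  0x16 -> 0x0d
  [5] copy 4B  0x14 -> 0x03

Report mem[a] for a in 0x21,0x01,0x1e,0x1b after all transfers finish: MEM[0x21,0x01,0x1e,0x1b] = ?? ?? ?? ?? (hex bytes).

MEM[0x21,0x01,0x1e,0x1b] = 9b 35 fc 0f

D0: mem[0x19..0x1b] <- [fc 07 0f]
D1: mem[0x1e..0x21] <- [fc 07 0f 9b]
D2: mem[0x10..0x11] <- [fc 07]
D3: mem[0x0f..0x11] <- [fc 07 0f]
D4: mem[0x0d..0x0f] <- [d9 44 d5]
D5: mem[0x03..0x06] <- [a1 45 d9 44]
query mem[0x21]=0x9b, mem[0x01]=0x35, mem[0x1e]=0xfc, mem[0x1b]=0x0f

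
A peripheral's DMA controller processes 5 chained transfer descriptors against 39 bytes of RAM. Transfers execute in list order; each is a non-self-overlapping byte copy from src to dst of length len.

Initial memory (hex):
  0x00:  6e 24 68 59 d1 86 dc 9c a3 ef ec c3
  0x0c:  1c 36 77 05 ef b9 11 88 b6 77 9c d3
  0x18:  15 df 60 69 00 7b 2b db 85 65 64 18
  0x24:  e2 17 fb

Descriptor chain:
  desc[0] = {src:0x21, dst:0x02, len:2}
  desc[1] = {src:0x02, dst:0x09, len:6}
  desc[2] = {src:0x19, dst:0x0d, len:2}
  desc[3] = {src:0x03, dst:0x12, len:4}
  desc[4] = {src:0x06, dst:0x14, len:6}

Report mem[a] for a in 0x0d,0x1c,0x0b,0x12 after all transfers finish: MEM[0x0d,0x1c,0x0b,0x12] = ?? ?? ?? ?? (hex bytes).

#0 dst[0x02+2] := {0x65,0x64}
#1 dst[0x09+6] := {0x65,0x64,0xd1,0x86,0xdc,0x9c}
#2 dst[0x0d+2] := {0xdf,0x60}
#3 dst[0x12+4] := {0x64,0xd1,0x86,0xdc}
#4 dst[0x14+6] := {0xdc,0x9c,0xa3,0x65,0x64,0xd1}
query mem[0x0d]=0xdf, mem[0x1c]=0x00, mem[0x0b]=0xd1, mem[0x12]=0x64

MEM[0x0d,0x1c,0x0b,0x12] = df 00 d1 64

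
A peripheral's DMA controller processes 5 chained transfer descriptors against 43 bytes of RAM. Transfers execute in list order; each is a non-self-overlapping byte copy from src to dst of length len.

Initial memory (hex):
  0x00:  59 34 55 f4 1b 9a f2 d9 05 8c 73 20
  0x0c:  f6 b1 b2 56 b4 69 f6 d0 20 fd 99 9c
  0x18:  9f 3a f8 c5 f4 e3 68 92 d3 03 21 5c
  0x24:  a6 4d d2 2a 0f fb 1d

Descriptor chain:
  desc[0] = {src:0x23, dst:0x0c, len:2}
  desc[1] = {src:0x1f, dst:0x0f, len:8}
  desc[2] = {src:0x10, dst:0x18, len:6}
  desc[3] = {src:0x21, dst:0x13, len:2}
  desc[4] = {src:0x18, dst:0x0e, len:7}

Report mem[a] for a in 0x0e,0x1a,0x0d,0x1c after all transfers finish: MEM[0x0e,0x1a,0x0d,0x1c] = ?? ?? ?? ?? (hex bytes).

D0: mem[0x0c..0x0d] <- [5c a6]
D1: mem[0x0f..0x16] <- [92 d3 03 21 5c a6 4d d2]
D2: mem[0x18..0x1d] <- [d3 03 21 5c a6 4d]
D3: mem[0x13..0x14] <- [03 21]
D4: mem[0x0e..0x14] <- [d3 03 21 5c a6 4d 68]
query mem[0x0e]=0xd3, mem[0x1a]=0x21, mem[0x0d]=0xa6, mem[0x1c]=0xa6

MEM[0x0e,0x1a,0x0d,0x1c] = d3 21 a6 a6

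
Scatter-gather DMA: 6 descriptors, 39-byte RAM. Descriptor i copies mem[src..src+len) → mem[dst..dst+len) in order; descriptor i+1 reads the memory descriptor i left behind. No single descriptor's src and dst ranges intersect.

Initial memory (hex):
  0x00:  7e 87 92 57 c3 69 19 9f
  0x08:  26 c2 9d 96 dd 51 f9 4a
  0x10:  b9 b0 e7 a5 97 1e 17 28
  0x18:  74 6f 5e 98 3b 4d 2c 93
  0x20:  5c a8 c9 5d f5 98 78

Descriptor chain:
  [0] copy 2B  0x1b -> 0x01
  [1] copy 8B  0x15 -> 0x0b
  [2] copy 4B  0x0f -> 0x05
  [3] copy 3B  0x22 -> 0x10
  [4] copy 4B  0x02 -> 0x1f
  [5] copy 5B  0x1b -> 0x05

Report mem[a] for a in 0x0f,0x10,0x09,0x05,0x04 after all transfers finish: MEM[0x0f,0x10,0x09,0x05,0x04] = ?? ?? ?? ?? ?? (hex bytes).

MEM[0x0f,0x10,0x09,0x05,0x04] = 6f c9 3b 98 c3

[0] 0x1b->0x01 len=2 : 98 3b
[1] 0x15->0x0b len=8 : 1e 17 28 74 6f 5e 98 3b
[2] 0x0f->0x05 len=4 : 6f 5e 98 3b
[3] 0x22->0x10 len=3 : c9 5d f5
[4] 0x02->0x1f len=4 : 3b 57 c3 6f
[5] 0x1b->0x05 len=5 : 98 3b 4d 2c 3b
query mem[0x0f]=0x6f, mem[0x10]=0xc9, mem[0x09]=0x3b, mem[0x05]=0x98, mem[0x04]=0xc3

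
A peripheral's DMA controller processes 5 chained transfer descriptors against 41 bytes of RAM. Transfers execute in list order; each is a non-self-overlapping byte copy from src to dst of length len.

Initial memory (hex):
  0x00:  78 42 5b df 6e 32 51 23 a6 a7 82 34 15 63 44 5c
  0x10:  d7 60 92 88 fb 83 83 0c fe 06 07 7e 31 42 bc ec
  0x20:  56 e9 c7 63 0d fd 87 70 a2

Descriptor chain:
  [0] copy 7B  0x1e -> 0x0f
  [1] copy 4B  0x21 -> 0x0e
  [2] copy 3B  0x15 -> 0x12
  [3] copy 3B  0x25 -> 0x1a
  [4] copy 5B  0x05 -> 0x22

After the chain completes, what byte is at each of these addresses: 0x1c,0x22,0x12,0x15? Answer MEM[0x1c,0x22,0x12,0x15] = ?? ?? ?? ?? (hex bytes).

D0: mem[0x0f..0x15] <- [bc ec 56 e9 c7 63 0d]
D1: mem[0x0e..0x11] <- [e9 c7 63 0d]
D2: mem[0x12..0x14] <- [0d 83 0c]
D3: mem[0x1a..0x1c] <- [fd 87 70]
D4: mem[0x22..0x26] <- [32 51 23 a6 a7]
query mem[0x1c]=0x70, mem[0x22]=0x32, mem[0x12]=0x0d, mem[0x15]=0x0d

MEM[0x1c,0x22,0x12,0x15] = 70 32 0d 0d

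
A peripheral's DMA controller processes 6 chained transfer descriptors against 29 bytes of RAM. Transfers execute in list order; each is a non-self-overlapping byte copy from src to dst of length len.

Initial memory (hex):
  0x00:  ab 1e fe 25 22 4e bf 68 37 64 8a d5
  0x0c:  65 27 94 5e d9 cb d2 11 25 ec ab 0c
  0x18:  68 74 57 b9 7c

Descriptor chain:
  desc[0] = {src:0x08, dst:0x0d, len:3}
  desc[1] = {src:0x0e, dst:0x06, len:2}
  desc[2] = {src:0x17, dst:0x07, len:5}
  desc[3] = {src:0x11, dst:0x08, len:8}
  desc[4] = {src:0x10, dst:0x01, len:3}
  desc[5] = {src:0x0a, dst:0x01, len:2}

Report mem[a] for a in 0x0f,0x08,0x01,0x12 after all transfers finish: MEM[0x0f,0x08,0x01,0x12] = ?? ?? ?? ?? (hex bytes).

MEM[0x0f,0x08,0x01,0x12] = 68 cb 11 d2

D0: mem[0x0d..0x0f] <- [37 64 8a]
D1: mem[0x06..0x07] <- [64 8a]
D2: mem[0x07..0x0b] <- [0c 68 74 57 b9]
D3: mem[0x08..0x0f] <- [cb d2 11 25 ec ab 0c 68]
D4: mem[0x01..0x03] <- [d9 cb d2]
D5: mem[0x01..0x02] <- [11 25]
query mem[0x0f]=0x68, mem[0x08]=0xcb, mem[0x01]=0x11, mem[0x12]=0xd2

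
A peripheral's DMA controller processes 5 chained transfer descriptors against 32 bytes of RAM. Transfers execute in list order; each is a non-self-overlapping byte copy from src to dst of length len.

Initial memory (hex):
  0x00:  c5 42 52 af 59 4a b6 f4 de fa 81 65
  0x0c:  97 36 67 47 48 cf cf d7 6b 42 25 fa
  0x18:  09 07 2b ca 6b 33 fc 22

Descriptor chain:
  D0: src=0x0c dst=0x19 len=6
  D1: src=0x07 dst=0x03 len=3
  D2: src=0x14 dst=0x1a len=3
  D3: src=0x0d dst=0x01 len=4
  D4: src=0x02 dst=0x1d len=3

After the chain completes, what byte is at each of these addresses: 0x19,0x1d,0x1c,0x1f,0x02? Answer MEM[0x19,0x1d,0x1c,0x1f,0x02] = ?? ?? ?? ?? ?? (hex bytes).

MEM[0x19,0x1d,0x1c,0x1f,0x02] = 97 67 25 48 67

  after D0: wrote 6B at 0x19 = 9736674748cf
  after D1: wrote 3B at 0x03 = f4defa
  after D2: wrote 3B at 0x1a = 6b4225
  after D3: wrote 4B at 0x01 = 36674748
  after D4: wrote 3B at 0x1d = 674748
query mem[0x19]=0x97, mem[0x1d]=0x67, mem[0x1c]=0x25, mem[0x1f]=0x48, mem[0x02]=0x67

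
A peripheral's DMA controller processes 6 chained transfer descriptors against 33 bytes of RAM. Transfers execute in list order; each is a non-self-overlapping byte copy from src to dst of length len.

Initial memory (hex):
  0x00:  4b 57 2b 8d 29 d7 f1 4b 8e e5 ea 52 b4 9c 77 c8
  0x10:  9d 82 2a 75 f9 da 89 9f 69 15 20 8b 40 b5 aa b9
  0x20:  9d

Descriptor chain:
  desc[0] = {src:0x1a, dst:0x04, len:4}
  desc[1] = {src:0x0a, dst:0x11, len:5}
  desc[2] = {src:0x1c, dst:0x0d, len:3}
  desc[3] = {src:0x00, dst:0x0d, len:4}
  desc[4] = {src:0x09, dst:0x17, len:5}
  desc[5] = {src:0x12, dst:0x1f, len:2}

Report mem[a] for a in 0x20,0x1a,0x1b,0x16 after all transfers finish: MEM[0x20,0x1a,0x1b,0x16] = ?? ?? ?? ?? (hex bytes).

D0: mem[0x04..0x07] <- [20 8b 40 b5]
D1: mem[0x11..0x15] <- [ea 52 b4 9c 77]
D2: mem[0x0d..0x0f] <- [40 b5 aa]
D3: mem[0x0d..0x10] <- [4b 57 2b 8d]
D4: mem[0x17..0x1b] <- [e5 ea 52 b4 4b]
D5: mem[0x1f..0x20] <- [52 b4]
query mem[0x20]=0xb4, mem[0x1a]=0xb4, mem[0x1b]=0x4b, mem[0x16]=0x89

MEM[0x20,0x1a,0x1b,0x16] = b4 b4 4b 89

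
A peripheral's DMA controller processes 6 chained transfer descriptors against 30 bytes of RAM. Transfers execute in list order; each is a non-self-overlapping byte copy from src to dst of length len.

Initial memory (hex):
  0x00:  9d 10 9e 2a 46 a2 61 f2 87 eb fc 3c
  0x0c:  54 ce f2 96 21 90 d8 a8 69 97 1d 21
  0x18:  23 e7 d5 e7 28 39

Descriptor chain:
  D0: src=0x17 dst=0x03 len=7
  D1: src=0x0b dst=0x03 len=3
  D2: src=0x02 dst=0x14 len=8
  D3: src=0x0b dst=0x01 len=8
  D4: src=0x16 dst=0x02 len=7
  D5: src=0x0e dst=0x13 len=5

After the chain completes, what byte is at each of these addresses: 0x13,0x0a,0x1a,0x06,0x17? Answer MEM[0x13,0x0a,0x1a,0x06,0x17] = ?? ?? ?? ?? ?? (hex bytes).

MEM[0x13,0x0a,0x1a,0x06,0x17] = f2 fc 28 28 d8

D0: mem[0x03..0x09] <- [21 23 e7 d5 e7 28 39]
D1: mem[0x03..0x05] <- [3c 54 ce]
D2: mem[0x14..0x1b] <- [9e 3c 54 ce d5 e7 28 39]
D3: mem[0x01..0x08] <- [3c 54 ce f2 96 21 90 d8]
D4: mem[0x02..0x08] <- [54 ce d5 e7 28 39 28]
D5: mem[0x13..0x17] <- [f2 96 21 90 d8]
query mem[0x13]=0xf2, mem[0x0a]=0xfc, mem[0x1a]=0x28, mem[0x06]=0x28, mem[0x17]=0xd8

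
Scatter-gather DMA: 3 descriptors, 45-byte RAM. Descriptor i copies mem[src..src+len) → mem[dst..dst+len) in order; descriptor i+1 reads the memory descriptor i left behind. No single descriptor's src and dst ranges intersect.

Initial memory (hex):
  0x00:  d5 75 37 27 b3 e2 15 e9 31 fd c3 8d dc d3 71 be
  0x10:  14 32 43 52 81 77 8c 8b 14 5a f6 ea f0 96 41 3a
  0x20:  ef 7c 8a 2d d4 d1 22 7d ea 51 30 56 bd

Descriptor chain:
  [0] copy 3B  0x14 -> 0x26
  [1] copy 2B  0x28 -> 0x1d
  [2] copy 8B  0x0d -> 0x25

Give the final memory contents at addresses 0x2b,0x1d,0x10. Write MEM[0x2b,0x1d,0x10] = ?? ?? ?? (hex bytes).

MEM[0x2b,0x1d,0x10] = 52 8c 14

D0: mem[0x26..0x28] <- [81 77 8c]
D1: mem[0x1d..0x1e] <- [8c 51]
D2: mem[0x25..0x2c] <- [d3 71 be 14 32 43 52 81]
query mem[0x2b]=0x52, mem[0x1d]=0x8c, mem[0x10]=0x14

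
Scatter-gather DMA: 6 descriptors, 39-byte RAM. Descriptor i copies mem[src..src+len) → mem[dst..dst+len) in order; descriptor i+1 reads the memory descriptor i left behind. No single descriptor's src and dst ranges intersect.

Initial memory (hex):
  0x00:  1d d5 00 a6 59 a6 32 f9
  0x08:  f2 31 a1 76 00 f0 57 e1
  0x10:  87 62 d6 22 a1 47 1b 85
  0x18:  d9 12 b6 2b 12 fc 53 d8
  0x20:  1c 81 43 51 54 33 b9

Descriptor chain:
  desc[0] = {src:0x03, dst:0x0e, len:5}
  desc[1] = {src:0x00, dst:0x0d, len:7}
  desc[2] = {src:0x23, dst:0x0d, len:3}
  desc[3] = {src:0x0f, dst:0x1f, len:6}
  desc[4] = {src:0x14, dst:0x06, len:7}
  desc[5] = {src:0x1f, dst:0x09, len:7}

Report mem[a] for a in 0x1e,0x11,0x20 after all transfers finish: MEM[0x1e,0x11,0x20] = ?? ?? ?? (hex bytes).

[0] 0x03->0x0e len=5 : a6 59 a6 32 f9
[1] 0x00->0x0d len=7 : 1d d5 00 a6 59 a6 32
[2] 0x23->0x0d len=3 : 51 54 33
[3] 0x0f->0x1f len=6 : 33 a6 59 a6 32 a1
[4] 0x14->0x06 len=7 : a1 47 1b 85 d9 12 b6
[5] 0x1f->0x09 len=7 : 33 a6 59 a6 32 a1 33
query mem[0x1e]=0x53, mem[0x11]=0x59, mem[0x20]=0xa6

MEM[0x1e,0x11,0x20] = 53 59 a6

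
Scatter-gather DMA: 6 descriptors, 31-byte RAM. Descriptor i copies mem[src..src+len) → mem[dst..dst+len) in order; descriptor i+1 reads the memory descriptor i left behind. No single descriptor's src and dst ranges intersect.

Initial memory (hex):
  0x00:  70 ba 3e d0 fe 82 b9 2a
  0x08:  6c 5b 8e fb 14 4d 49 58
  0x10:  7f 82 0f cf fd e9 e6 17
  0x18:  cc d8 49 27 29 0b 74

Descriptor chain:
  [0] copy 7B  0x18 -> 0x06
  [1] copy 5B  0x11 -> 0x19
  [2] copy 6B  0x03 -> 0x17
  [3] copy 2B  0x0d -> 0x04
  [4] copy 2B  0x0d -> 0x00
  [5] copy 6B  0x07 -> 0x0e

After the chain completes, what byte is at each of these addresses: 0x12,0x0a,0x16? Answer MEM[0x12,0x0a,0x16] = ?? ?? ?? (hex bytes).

D0: mem[0x06..0x0c] <- [cc d8 49 27 29 0b 74]
D1: mem[0x19..0x1d] <- [82 0f cf fd e9]
D2: mem[0x17..0x1c] <- [d0 fe 82 cc d8 49]
D3: mem[0x04..0x05] <- [4d 49]
D4: mem[0x00..0x01] <- [4d 49]
D5: mem[0x0e..0x13] <- [d8 49 27 29 0b 74]
query mem[0x12]=0x0b, mem[0x0a]=0x29, mem[0x16]=0xe6

MEM[0x12,0x0a,0x16] = 0b 29 e6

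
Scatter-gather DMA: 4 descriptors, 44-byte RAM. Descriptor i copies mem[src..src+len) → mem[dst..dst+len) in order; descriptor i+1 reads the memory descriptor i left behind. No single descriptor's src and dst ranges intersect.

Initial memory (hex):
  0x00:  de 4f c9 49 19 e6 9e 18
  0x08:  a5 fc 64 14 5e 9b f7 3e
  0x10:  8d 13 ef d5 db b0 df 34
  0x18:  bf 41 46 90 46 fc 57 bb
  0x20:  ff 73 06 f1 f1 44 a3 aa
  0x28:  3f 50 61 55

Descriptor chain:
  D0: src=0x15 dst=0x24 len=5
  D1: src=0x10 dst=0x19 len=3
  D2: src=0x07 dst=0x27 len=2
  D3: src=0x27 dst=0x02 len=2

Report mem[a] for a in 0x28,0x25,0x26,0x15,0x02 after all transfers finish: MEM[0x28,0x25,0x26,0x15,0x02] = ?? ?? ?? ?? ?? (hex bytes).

MEM[0x28,0x25,0x26,0x15,0x02] = a5 df 34 b0 18

D0: mem[0x24..0x28] <- [b0 df 34 bf 41]
D1: mem[0x19..0x1b] <- [8d 13 ef]
D2: mem[0x27..0x28] <- [18 a5]
D3: mem[0x02..0x03] <- [18 a5]
query mem[0x28]=0xa5, mem[0x25]=0xdf, mem[0x26]=0x34, mem[0x15]=0xb0, mem[0x02]=0x18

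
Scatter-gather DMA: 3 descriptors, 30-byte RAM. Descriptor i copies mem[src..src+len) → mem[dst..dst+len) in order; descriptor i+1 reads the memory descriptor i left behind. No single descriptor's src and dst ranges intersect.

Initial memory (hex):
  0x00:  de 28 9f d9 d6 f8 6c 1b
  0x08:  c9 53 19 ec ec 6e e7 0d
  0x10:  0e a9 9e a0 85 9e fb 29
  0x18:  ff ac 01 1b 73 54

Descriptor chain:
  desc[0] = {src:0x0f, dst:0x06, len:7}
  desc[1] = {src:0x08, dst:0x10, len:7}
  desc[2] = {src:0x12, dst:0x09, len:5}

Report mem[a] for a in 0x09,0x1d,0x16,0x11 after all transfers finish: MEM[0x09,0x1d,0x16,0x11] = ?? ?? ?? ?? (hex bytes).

MEM[0x09,0x1d,0x16,0x11] = a0 54 e7 9e

  after D0: wrote 7B at 0x06 = 0d0ea99ea0859e
  after D1: wrote 7B at 0x10 = a99ea0859e6ee7
  after D2: wrote 5B at 0x09 = a0859e6ee7
query mem[0x09]=0xa0, mem[0x1d]=0x54, mem[0x16]=0xe7, mem[0x11]=0x9e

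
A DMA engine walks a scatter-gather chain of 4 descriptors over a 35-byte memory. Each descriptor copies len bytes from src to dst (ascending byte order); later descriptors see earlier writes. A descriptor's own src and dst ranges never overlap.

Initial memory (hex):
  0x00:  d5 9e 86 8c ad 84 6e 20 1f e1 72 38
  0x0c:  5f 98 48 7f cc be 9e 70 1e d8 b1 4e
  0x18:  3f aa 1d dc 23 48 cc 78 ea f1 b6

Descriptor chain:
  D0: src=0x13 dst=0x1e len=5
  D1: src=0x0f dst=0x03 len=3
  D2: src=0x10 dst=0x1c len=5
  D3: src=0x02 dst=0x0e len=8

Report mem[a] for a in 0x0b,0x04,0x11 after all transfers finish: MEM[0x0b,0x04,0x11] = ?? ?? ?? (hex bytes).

D0: mem[0x1e..0x22] <- [70 1e d8 b1 4e]
D1: mem[0x03..0x05] <- [7f cc be]
D2: mem[0x1c..0x20] <- [cc be 9e 70 1e]
D3: mem[0x0e..0x15] <- [86 7f cc be 6e 20 1f e1]
query mem[0x0b]=0x38, mem[0x04]=0xcc, mem[0x11]=0xbe

MEM[0x0b,0x04,0x11] = 38 cc be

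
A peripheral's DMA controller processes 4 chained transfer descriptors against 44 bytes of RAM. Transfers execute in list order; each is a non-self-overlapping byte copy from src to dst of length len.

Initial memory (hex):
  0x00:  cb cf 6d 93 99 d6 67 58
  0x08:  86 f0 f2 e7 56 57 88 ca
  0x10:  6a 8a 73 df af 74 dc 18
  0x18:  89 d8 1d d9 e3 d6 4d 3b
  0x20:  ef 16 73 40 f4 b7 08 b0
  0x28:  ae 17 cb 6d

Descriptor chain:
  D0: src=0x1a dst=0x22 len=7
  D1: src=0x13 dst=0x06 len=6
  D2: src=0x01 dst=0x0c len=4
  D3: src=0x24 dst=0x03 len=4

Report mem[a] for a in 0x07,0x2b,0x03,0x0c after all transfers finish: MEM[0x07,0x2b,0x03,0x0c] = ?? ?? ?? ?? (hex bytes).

MEM[0x07,0x2b,0x03,0x0c] = af 6d e3 cf

#0 dst[0x22+7] := {0x1d,0xd9,0xe3,0xd6,0x4d,0x3b,0xef}
#1 dst[0x06+6] := {0xdf,0xaf,0x74,0xdc,0x18,0x89}
#2 dst[0x0c+4] := {0xcf,0x6d,0x93,0x99}
#3 dst[0x03+4] := {0xe3,0xd6,0x4d,0x3b}
query mem[0x07]=0xaf, mem[0x2b]=0x6d, mem[0x03]=0xe3, mem[0x0c]=0xcf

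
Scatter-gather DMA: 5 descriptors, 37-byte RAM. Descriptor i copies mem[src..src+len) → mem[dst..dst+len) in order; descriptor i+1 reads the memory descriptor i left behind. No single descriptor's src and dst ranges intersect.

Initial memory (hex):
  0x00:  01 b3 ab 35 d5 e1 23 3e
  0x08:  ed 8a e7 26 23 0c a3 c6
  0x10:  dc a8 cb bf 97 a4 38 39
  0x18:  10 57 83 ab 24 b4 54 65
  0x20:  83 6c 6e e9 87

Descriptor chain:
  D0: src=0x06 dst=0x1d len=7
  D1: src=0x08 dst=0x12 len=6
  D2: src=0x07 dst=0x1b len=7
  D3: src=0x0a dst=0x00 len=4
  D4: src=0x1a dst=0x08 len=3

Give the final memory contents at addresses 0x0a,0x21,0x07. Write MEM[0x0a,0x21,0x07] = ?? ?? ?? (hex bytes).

[0] 0x06->0x1d len=7 : 23 3e ed 8a e7 26 23
[1] 0x08->0x12 len=6 : ed 8a e7 26 23 0c
[2] 0x07->0x1b len=7 : 3e ed 8a e7 26 23 0c
[3] 0x0a->0x00 len=4 : e7 26 23 0c
[4] 0x1a->0x08 len=3 : 83 3e ed
query mem[0x0a]=0xed, mem[0x21]=0x0c, mem[0x07]=0x3e

MEM[0x0a,0x21,0x07] = ed 0c 3e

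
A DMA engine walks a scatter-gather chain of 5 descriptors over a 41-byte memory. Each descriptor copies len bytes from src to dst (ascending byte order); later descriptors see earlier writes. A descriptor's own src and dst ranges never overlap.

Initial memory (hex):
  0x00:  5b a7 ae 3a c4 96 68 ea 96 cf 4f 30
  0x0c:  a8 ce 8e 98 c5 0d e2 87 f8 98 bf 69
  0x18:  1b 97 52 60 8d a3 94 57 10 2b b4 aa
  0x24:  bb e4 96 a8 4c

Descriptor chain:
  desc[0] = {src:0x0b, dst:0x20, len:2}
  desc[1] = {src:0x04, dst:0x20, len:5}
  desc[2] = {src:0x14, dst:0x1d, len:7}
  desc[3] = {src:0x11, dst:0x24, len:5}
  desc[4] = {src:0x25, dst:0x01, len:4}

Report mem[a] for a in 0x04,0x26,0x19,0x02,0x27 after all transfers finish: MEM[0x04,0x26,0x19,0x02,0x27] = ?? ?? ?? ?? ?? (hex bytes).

MEM[0x04,0x26,0x19,0x02,0x27] = 98 87 97 87 f8

[0] 0x0b->0x20 len=2 : 30 a8
[1] 0x04->0x20 len=5 : c4 96 68 ea 96
[2] 0x14->0x1d len=7 : f8 98 bf 69 1b 97 52
[3] 0x11->0x24 len=5 : 0d e2 87 f8 98
[4] 0x25->0x01 len=4 : e2 87 f8 98
query mem[0x04]=0x98, mem[0x26]=0x87, mem[0x19]=0x97, mem[0x02]=0x87, mem[0x27]=0xf8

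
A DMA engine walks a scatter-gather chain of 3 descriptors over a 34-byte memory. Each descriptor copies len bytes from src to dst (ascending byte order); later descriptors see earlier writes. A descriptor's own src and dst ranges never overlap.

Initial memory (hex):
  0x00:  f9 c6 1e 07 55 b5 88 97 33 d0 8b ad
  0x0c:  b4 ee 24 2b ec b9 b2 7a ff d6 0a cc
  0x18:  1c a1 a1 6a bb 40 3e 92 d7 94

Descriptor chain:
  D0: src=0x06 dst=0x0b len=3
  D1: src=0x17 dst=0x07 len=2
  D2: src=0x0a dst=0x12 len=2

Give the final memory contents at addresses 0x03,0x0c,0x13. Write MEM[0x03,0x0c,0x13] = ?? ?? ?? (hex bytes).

MEM[0x03,0x0c,0x13] = 07 97 88

#0 dst[0x0b+3] := {0x88,0x97,0x33}
#1 dst[0x07+2] := {0xcc,0x1c}
#2 dst[0x12+2] := {0x8b,0x88}
query mem[0x03]=0x07, mem[0x0c]=0x97, mem[0x13]=0x88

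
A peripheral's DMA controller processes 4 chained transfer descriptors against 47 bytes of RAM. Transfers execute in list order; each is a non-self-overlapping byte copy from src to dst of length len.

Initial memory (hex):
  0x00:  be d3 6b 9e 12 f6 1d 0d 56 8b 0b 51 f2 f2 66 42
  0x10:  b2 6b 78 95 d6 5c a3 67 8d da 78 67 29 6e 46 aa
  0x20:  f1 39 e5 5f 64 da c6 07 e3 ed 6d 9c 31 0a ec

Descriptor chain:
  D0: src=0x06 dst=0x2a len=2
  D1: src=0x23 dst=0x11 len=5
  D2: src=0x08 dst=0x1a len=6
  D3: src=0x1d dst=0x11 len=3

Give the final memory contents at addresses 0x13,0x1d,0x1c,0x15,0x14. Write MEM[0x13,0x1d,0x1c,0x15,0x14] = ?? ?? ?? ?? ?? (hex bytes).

#0 dst[0x2a+2] := {0x1d,0x0d}
#1 dst[0x11+5] := {0x5f,0x64,0xda,0xc6,0x07}
#2 dst[0x1a+6] := {0x56,0x8b,0x0b,0x51,0xf2,0xf2}
#3 dst[0x11+3] := {0x51,0xf2,0xf2}
query mem[0x13]=0xf2, mem[0x1d]=0x51, mem[0x1c]=0x0b, mem[0x15]=0x07, mem[0x14]=0xc6

MEM[0x13,0x1d,0x1c,0x15,0x14] = f2 51 0b 07 c6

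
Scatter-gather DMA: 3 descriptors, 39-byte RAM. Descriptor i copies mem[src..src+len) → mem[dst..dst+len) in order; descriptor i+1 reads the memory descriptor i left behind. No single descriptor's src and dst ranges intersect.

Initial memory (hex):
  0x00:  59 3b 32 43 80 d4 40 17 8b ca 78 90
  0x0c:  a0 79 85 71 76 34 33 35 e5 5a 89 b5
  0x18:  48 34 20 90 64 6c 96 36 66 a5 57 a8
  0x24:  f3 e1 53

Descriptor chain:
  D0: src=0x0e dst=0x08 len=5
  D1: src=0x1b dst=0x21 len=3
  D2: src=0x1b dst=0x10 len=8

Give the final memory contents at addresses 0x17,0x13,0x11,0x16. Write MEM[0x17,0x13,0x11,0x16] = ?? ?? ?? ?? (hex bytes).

MEM[0x17,0x13,0x11,0x16] = 64 96 64 90

  after D0: wrote 5B at 0x08 = 8571763433
  after D1: wrote 3B at 0x21 = 90646c
  after D2: wrote 8B at 0x10 = 90646c9636669064
query mem[0x17]=0x64, mem[0x13]=0x96, mem[0x11]=0x64, mem[0x16]=0x90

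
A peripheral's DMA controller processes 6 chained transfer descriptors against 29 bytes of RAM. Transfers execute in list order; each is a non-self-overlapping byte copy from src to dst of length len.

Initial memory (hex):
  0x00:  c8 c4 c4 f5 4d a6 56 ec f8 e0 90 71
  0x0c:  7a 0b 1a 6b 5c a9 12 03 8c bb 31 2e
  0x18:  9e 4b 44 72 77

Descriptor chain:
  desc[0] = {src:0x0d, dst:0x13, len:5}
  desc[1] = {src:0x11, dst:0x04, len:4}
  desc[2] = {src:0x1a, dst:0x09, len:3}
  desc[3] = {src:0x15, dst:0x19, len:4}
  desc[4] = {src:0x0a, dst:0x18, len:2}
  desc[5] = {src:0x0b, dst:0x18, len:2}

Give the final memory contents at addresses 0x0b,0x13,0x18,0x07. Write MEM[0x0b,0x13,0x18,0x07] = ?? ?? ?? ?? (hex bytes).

D0: mem[0x13..0x17] <- [0b 1a 6b 5c a9]
D1: mem[0x04..0x07] <- [a9 12 0b 1a]
D2: mem[0x09..0x0b] <- [44 72 77]
D3: mem[0x19..0x1c] <- [6b 5c a9 9e]
D4: mem[0x18..0x19] <- [72 77]
D5: mem[0x18..0x19] <- [77 7a]
query mem[0x0b]=0x77, mem[0x13]=0x0b, mem[0x18]=0x77, mem[0x07]=0x1a

MEM[0x0b,0x13,0x18,0x07] = 77 0b 77 1a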